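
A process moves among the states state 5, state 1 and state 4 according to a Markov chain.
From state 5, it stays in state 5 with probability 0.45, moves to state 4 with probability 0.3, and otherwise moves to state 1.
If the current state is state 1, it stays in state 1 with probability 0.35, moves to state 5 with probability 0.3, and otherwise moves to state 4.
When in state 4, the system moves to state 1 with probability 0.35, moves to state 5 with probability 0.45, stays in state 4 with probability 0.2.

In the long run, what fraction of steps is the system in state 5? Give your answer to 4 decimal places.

Let the stationary distribution be π with π = πP and π_1 + π_2 + π_3 = 1.
π_1 = 0.45·π_1 + 0.3·π_2 + 0.45·π_3
π_2 = 0.25·π_1 + 0.35·π_2 + 0.35·π_3
Solving with the normalization constraint gives π = (0.4036, 0.3096, 0.2868).
So the stationary probability of state 5 is 0.4036.

0.4036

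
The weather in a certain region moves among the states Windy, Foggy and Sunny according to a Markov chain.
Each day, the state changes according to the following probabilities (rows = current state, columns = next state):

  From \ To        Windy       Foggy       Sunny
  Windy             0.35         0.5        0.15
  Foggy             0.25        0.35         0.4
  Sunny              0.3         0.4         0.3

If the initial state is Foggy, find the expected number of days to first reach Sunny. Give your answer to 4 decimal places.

3.0252

Let t(s) be the expected number of days to first reach Sunny from state s, with t(Sunny) = 0. Conditioning on the first day:
t(Windy) = 1 + 0.35·t(Windy) + 0.5·t(Foggy)
t(Foggy) = 1 + 0.25·t(Windy) + 0.35·t(Foggy)
Solving: t(Windy) = 3.8655, t(Foggy) = 3.0252.
Expected days from Foggy to Sunny: 3.0252.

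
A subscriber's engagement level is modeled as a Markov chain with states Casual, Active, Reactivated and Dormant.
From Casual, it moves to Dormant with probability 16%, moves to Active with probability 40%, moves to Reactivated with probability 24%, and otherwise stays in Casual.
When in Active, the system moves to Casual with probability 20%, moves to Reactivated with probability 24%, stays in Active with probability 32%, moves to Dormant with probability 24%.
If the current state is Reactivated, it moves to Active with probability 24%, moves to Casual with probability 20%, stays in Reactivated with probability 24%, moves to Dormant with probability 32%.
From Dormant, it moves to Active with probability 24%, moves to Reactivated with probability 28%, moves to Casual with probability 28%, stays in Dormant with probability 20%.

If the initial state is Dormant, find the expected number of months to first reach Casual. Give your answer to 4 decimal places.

Let t(s) be the expected number of months to first reach Casual from state s, with t(Casual) = 0. Conditioning on the first month:
t(Active) = 1 + 0.32·t(Active) + 0.24·t(Reactivated) + 0.24·t(Dormant)
t(Reactivated) = 1 + 0.24·t(Active) + 0.24·t(Reactivated) + 0.32·t(Dormant)
t(Dormant) = 1 + 0.24·t(Active) + 0.28·t(Reactivated) + 0.2·t(Dormant)
Solving: t(Active) = 4.5455, t(Reactivated) = 4.5174, t(Dormant) = 4.1947.
Expected months from Dormant to Casual: 4.1947.

4.1947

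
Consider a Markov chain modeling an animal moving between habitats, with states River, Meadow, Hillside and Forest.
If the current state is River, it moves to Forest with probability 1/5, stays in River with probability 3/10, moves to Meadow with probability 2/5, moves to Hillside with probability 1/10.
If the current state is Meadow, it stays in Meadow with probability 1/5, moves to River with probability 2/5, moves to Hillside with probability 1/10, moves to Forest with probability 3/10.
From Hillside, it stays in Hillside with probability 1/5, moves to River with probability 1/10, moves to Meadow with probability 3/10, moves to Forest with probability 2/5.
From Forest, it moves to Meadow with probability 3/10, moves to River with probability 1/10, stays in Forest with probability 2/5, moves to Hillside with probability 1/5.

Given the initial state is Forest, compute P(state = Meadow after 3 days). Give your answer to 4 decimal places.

0.2930

Propagate the distribution vector 3 days from Forest.
After 0 days: (0.0000, 0.0000, 0.0000, 1.0000)
After 1 day: (0.1000, 0.3000, 0.2000, 0.4000)
After 2 days: (0.2100, 0.2800, 0.1600, 0.3500)
After 3 days: (0.2260, 0.2930, 0.1510, 0.3300)
P(in Meadow after 3 days) = 0.2930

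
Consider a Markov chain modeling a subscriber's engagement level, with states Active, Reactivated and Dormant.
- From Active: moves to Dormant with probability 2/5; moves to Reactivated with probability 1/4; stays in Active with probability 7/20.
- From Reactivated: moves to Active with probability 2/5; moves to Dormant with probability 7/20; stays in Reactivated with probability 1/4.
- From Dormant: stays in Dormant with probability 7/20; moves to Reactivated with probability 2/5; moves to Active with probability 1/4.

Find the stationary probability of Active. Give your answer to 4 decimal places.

Let the stationary distribution be π with π = πP and π_1 + π_2 + π_3 = 1.
π_1 = 0.35·π_1 + 0.4·π_2 + 0.25·π_3
π_2 = 0.25·π_1 + 0.25·π_2 + 0.4·π_3
Solving with the normalization constraint gives π = (0.3286, 0.3050, 0.3664).
So the stationary probability of Active is 0.3286.

0.3286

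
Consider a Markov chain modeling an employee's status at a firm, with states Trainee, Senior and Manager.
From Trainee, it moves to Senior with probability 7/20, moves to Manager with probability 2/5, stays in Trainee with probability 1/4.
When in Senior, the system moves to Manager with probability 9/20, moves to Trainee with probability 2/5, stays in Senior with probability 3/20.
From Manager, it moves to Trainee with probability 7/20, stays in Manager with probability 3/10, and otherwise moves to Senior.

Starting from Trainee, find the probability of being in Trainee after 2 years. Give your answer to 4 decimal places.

Sum over the intermediate state after 1 year:
P = P(Trainee→Trainee)·P(Trainee→Trainee) + P(Trainee→Senior)·P(Senior→Trainee) + P(Trainee→Manager)·P(Manager→Trainee)
  = 0.25×0.25 + 0.35×0.4 + 0.4×0.35
  = 0.0625 + 0.1400 + 0.1400 = 0.3425

0.3425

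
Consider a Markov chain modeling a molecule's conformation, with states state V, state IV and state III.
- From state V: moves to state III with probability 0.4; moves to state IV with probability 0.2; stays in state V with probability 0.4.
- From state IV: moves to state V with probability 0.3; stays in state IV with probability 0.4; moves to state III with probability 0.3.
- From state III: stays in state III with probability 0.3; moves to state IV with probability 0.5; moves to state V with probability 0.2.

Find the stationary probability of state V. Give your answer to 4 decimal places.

Let the stationary distribution be π with π = πP and π_1 + π_2 + π_3 = 1.
π_1 = 0.4·π_1 + 0.3·π_2 + 0.2·π_3
π_2 = 0.2·π_1 + 0.4·π_2 + 0.5·π_3
Solving with the normalization constraint gives π = (0.2967, 0.3736, 0.3297).
So the stationary probability of state V is 0.2967.

0.2967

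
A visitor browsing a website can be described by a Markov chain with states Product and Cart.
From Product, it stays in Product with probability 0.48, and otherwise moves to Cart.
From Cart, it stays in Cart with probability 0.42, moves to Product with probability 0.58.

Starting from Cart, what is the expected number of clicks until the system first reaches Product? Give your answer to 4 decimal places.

1.7241

Let t(s) be the expected number of clicks to first reach Product from state s, with t(Product) = 0. Conditioning on the first click:
t(Cart) = 1 + 0.42·t(Cart)
Solving: t(Cart) = 1.7241.
Expected clicks from Cart to Product: 1.7241.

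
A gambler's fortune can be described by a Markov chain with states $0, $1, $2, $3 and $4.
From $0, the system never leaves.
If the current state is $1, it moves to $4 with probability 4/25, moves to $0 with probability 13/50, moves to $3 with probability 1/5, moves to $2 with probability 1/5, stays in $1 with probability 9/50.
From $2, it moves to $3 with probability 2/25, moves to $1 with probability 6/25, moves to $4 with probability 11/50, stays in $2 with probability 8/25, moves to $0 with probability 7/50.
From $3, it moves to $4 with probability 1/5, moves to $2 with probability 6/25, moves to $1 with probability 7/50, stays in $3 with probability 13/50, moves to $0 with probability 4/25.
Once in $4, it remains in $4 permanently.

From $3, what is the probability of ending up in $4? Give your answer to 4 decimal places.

Let h(s) be the probability of absorption at $4 starting from transient state s. Then h($4) = 1 and h($0) = 0. By first-step analysis:
h($1) = 0.26·0 + 0.18·h($1) + 0.2·h($2) + 0.2·h($3) + 0.16·1
h($2) = 0.14·0 + 0.24·h($1) + 0.32·h($2) + 0.08·h($3) + 0.22·1
h($3) = 0.16·0 + 0.14·h($1) + 0.24·h($2) + 0.26·h($3) + 0.2·1
Solving: h($1) = 0.4595, h($2) = 0.5486, h($3) = 0.5351.
Starting from $3, the probability is 0.5351.

0.5351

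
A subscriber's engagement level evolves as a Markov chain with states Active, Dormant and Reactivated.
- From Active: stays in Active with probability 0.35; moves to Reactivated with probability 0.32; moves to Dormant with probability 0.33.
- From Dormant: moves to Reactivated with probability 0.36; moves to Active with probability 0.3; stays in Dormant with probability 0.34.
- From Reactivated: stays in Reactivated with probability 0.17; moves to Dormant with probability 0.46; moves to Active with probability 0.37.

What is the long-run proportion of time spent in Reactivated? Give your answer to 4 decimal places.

Let the stationary distribution be π with π = πP and π_1 + π_2 + π_3 = 1.
π_1 = 0.35·π_1 + 0.3·π_2 + 0.37·π_3
π_2 = 0.33·π_1 + 0.34·π_2 + 0.46·π_3
Solving with the normalization constraint gives π = (0.3372, 0.3716, 0.2912).
So the stationary probability of Reactivated is 0.2912.

0.2912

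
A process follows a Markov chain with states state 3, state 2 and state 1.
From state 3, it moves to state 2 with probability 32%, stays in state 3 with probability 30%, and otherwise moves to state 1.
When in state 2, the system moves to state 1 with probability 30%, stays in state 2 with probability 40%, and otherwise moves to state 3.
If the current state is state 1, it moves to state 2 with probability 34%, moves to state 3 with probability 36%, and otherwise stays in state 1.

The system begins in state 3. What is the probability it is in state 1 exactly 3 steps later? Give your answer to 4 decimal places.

0.3258

Propagate the distribution vector 3 steps from state 3.
After 0 steps: (1.0000, 0.0000, 0.0000)
After 1 step: (0.3000, 0.3200, 0.3800)
After 2 steps: (0.3228, 0.3532, 0.3240)
After 3 steps: (0.3194, 0.3547, 0.3258)
P(in state 1 after 3 steps) = 0.3258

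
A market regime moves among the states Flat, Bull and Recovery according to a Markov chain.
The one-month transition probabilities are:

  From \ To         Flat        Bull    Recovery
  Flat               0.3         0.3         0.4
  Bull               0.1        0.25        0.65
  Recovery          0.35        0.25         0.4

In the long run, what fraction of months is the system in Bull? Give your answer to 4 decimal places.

Let the stationary distribution be π with π = πP and π_1 + π_2 + π_3 = 1.
π_1 = 0.3·π_1 + 0.1·π_2 + 0.35·π_3
π_2 = 0.3·π_1 + 0.25·π_2 + 0.25·π_3
Solving with the normalization constraint gives π = (0.2706, 0.2635, 0.4659).
So the stationary probability of Bull is 0.2635.

0.2635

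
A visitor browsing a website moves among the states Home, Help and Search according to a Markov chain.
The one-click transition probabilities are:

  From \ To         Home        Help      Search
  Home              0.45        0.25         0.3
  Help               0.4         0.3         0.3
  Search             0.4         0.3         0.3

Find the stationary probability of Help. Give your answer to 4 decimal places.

Let the stationary distribution be π with π = πP and π_1 + π_2 + π_3 = 1.
π_1 = 0.45·π_1 + 0.4·π_2 + 0.4·π_3
π_2 = 0.25·π_1 + 0.3·π_2 + 0.3·π_3
Solving with the normalization constraint gives π = (0.4211, 0.2789, 0.3000).
So the stationary probability of Help is 0.2789.

0.2789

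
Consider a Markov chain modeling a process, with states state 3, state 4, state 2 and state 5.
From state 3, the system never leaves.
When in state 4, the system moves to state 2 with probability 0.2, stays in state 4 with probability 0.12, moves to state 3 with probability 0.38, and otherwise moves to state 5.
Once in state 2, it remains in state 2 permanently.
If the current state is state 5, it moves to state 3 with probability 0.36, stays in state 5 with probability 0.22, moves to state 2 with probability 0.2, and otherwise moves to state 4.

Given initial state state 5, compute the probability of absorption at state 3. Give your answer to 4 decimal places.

Let h(s) be the probability of absorption at state 3 starting from transient state s. Then h(state 3) = 1 and h(state 2) = 0. By first-step analysis:
h(state 4) = 0.38·1 + 0.12·h(state 4) + 0.2·0 + 0.3·h(state 5)
h(state 5) = 0.36·1 + 0.22·h(state 4) + 0.2·0 + 0.22·h(state 5)
Solving: h(state 4) = 0.6518, h(state 5) = 0.6454.
Starting from state 5, the probability is 0.6454.

0.6454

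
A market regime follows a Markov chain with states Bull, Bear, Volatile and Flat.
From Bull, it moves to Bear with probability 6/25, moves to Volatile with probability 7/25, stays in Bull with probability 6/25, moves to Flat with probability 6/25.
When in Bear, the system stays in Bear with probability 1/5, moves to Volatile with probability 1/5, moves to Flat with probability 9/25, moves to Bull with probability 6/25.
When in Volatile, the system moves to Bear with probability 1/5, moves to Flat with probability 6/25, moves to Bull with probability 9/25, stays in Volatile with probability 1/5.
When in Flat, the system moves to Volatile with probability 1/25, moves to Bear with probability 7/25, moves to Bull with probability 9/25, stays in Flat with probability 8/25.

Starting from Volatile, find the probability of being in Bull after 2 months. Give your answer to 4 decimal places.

0.2928

Propagate the distribution vector 2 months from Volatile.
After 0 months: (0.0000, 0.0000, 1.0000, 0.0000)
After 1 month: (0.3600, 0.2000, 0.2000, 0.2400)
After 2 months: (0.2928, 0.2336, 0.1904, 0.2832)
P(in Bull after 2 months) = 0.2928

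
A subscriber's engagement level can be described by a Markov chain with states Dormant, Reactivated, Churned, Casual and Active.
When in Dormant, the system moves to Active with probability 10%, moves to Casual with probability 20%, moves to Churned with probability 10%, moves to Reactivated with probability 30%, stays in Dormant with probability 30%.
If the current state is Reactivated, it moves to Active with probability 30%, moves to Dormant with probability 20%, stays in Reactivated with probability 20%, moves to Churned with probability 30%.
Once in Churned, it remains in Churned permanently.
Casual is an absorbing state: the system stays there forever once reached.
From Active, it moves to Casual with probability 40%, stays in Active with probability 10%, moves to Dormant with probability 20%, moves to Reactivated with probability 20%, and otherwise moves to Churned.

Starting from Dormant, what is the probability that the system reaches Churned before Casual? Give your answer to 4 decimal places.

Let h(s) be the probability of absorption at Churned starting from transient state s. Then h(Churned) = 1 and h(Casual) = 0. By first-step analysis:
h(Dormant) = 0.3·h(Dormant) + 0.3·h(Reactivated) + 0.1·1 + 0.2·0 + 0.1·h(Active)
h(Reactivated) = 0.2·h(Dormant) + 0.2·h(Reactivated) + 0.3·1 + 0.3·h(Active)
h(Active) = 0.2·h(Dormant) + 0.2·h(Reactivated) + 0.1·1 + 0.4·0 + 0.1·h(Active)
Solving: h(Dormant) = 0.4595, h(Reactivated) = 0.6216, h(Active) = 0.3514.
Starting from Dormant, the probability is 0.4595.

0.4595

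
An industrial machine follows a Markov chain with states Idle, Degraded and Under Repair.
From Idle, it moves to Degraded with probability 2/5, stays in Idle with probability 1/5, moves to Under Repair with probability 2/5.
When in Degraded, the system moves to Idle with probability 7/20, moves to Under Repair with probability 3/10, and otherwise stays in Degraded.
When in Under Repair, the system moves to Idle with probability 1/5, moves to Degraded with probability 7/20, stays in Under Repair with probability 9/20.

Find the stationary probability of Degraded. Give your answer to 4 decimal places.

0.3627

Let the stationary distribution be π with π = πP and π_1 + π_2 + π_3 = 1.
π_1 = 0.2·π_1 + 0.35·π_2 + 0.2·π_3
π_2 = 0.4·π_1 + 0.35·π_2 + 0.35·π_3
Solving with the normalization constraint gives π = (0.2544, 0.3627, 0.3829).
So the stationary probability of Degraded is 0.3627.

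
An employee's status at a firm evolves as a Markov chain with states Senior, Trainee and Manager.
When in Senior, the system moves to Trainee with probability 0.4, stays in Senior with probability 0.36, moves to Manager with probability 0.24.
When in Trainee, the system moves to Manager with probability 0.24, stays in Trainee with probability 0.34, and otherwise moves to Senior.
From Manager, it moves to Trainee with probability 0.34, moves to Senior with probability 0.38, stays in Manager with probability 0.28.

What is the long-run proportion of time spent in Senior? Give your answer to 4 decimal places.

0.3868

Let the stationary distribution be π with π = πP and π_1 + π_2 + π_3 = 1.
π_1 = 0.36·π_1 + 0.42·π_2 + 0.38·π_3
π_2 = 0.4·π_1 + 0.34·π_2 + 0.34·π_3
Solving with the normalization constraint gives π = (0.3868, 0.3632, 0.2500).
So the stationary probability of Senior is 0.3868.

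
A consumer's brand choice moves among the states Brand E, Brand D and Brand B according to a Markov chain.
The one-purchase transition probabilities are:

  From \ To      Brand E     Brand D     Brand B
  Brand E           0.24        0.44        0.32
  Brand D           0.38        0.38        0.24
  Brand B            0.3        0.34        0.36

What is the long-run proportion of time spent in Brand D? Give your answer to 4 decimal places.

0.3867

Let the stationary distribution be π with π = πP and π_1 + π_2 + π_3 = 1.
π_1 = 0.24·π_1 + 0.38·π_2 + 0.3·π_3
π_2 = 0.44·π_1 + 0.38·π_2 + 0.34·π_3
Solving with the normalization constraint gives π = (0.3122, 0.3867, 0.3011).
So the stationary probability of Brand D is 0.3867.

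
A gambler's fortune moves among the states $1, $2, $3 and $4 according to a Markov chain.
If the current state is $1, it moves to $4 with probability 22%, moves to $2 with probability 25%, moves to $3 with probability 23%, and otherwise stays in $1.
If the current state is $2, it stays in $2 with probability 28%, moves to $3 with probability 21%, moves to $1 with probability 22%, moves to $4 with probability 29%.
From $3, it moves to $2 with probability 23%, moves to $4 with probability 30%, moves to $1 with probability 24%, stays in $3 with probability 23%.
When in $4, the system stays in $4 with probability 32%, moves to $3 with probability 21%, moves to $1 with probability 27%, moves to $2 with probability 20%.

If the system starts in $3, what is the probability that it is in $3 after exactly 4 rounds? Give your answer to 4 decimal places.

0.2196

Propagate the distribution vector 4 rounds from $3.
After 0 rounds: (0.0000, 0.0000, 1.0000, 0.0000)
After 1 round: (0.2400, 0.2300, 0.2300, 0.3000)
After 2 rounds: (0.2588, 0.2373, 0.2194, 0.2845)
After 3 rounds: (0.2593, 0.2385, 0.2196, 0.2826)
After 4 rounds: (0.2593, 0.2386, 0.2196, 0.2825)
P(in $3 after 4 rounds) = 0.2196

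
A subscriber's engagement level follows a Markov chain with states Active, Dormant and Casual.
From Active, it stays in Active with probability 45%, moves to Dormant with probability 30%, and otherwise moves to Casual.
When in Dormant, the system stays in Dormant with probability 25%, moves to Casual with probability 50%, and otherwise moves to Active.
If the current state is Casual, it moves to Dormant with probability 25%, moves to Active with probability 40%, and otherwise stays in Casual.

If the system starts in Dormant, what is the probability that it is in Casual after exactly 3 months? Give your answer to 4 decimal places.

Propagate the distribution vector 3 months from Dormant.
After 0 months: (0.0000, 1.0000, 0.0000)
After 1 month: (0.2500, 0.2500, 0.5000)
After 2 months: (0.3750, 0.2625, 0.3625)
After 3 months: (0.3794, 0.2688, 0.3519)
P(in Casual after 3 months) = 0.3519

0.3519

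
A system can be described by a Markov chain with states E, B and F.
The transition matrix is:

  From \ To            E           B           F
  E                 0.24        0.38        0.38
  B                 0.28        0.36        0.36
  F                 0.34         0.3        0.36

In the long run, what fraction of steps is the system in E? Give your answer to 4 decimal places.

Let the stationary distribution be π with π = πP and π_1 + π_2 + π_3 = 1.
π_1 = 0.24·π_1 + 0.28·π_2 + 0.34·π_3
π_2 = 0.38·π_1 + 0.36·π_2 + 0.3·π_3
Solving with the normalization constraint gives π = (0.2903, 0.3439, 0.3658).
So the stationary probability of E is 0.2903.

0.2903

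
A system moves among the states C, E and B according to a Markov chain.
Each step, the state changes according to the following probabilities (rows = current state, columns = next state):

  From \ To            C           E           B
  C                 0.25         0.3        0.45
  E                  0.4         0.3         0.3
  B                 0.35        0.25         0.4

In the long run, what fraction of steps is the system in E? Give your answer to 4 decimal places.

0.2806

Let the stationary distribution be π with π = πP and π_1 + π_2 + π_3 = 1.
π_1 = 0.25·π_1 + 0.4·π_2 + 0.35·π_3
π_2 = 0.3·π_1 + 0.3·π_2 + 0.25·π_3
Solving with the normalization constraint gives π = (0.3309, 0.2806, 0.3885).
So the stationary probability of E is 0.2806.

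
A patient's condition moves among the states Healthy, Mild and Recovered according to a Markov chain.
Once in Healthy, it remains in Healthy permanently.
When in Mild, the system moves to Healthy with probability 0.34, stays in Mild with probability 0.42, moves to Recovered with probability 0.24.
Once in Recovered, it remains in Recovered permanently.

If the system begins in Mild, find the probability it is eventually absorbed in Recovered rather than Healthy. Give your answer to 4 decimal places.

Let h(s) be the probability of absorption at Recovered starting from transient state s. Then h(Recovered) = 1 and h(Healthy) = 0. By first-step analysis:
h(Mild) = 0.34·0 + 0.42·h(Mild) + 0.24·1
Solving: h(Mild) = 0.4138.
Starting from Mild, the probability is 0.4138.

0.4138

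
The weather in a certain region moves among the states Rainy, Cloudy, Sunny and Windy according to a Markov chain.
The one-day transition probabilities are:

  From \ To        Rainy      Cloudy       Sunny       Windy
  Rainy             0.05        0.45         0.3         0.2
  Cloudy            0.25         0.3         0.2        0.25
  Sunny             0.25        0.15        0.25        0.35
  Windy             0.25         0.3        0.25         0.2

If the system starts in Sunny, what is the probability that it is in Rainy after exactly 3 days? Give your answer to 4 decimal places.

Propagate the distribution vector 3 days from Sunny.
After 0 days: (0.0000, 0.0000, 1.0000, 0.0000)
After 1 day: (0.2500, 0.1500, 0.2500, 0.3500)
After 2 days: (0.2000, 0.3000, 0.2550, 0.2450)
After 3 days: (0.2100, 0.2918, 0.2450, 0.2533)
P(in Rainy after 3 days) = 0.2100

0.2100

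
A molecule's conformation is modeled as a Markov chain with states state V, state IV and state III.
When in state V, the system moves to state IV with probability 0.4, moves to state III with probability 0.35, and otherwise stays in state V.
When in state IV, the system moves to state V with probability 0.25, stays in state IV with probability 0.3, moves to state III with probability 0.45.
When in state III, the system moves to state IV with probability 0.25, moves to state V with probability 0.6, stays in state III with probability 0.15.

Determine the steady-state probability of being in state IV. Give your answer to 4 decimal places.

0.3202

Let the stationary distribution be π with π = πP and π_1 + π_2 + π_3 = 1.
π_1 = 0.25·π_1 + 0.25·π_2 + 0.6·π_3
π_2 = 0.4·π_1 + 0.3·π_2 + 0.25·π_3
Solving with the normalization constraint gives π = (0.3614, 0.3202, 0.3184).
So the stationary probability of state IV is 0.3202.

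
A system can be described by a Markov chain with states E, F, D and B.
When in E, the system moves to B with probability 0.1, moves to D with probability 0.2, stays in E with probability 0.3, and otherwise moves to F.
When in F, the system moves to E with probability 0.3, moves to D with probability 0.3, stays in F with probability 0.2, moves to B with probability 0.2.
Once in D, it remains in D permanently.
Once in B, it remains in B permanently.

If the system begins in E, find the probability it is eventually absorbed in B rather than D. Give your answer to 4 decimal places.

Let h(s) be the probability of absorption at B starting from transient state s. Then h(B) = 1 and h(D) = 0. By first-step analysis:
h(E) = 0.3·h(E) + 0.4·h(F) + 0.2·0 + 0.1·1
h(F) = 0.3·h(E) + 0.2·h(F) + 0.3·0 + 0.2·1
Solving: h(E) = 0.3636, h(F) = 0.3864.
Starting from E, the probability is 0.3636.

0.3636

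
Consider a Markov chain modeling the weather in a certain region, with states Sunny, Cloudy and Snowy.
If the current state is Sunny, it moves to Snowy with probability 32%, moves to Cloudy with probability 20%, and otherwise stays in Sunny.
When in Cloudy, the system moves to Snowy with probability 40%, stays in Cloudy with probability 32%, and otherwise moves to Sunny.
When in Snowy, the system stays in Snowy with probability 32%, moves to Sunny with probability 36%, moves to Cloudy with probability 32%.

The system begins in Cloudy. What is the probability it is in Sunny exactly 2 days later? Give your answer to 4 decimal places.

Sum over the intermediate state after 1 day:
P = P(Cloudy→Sunny)·P(Sunny→Sunny) + P(Cloudy→Cloudy)·P(Cloudy→Sunny) + P(Cloudy→Snowy)·P(Snowy→Sunny)
  = 0.28×0.48 + 0.32×0.28 + 0.4×0.36
  = 0.1344 + 0.0896 + 0.1440 = 0.3680

0.3680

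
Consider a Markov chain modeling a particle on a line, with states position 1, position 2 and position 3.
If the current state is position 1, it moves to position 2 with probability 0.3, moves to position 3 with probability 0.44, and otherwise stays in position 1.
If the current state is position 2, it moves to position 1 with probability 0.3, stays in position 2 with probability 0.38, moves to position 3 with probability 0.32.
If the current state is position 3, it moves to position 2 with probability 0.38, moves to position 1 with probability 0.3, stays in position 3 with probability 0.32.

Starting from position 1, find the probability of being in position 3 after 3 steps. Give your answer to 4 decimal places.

Propagate the distribution vector 3 steps from position 1.
After 0 steps: (1.0000, 0.0000, 0.0000)
After 1 step: (0.2600, 0.3000, 0.4400)
After 2 steps: (0.2896, 0.3592, 0.3512)
After 3 steps: (0.2884, 0.3568, 0.3548)
P(in position 3 after 3 steps) = 0.3548

0.3548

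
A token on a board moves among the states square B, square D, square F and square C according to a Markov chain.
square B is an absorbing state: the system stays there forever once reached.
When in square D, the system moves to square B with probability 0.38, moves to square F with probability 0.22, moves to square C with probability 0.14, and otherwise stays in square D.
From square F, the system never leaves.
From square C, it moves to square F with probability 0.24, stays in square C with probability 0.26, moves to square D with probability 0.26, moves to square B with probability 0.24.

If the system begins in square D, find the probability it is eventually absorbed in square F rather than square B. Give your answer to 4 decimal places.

0.3842

Let h(s) be the probability of absorption at square F starting from transient state s. Then h(square F) = 1 and h(square B) = 0. By first-step analysis:
h(square D) = 0.38·0 + 0.26·h(square D) + 0.22·1 + 0.14·h(square C)
h(square C) = 0.24·0 + 0.26·h(square D) + 0.24·1 + 0.26·h(square C)
Solving: h(square D) = 0.3842, h(square C) = 0.4593.
Starting from square D, the probability is 0.3842.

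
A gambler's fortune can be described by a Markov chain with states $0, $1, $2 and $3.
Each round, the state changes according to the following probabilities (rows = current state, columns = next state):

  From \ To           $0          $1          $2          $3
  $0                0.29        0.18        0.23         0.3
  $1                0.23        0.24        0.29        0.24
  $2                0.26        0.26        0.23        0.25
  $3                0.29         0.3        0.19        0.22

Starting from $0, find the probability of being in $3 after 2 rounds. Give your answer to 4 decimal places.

0.2537

Propagate the distribution vector 2 rounds from $0.
After 0 rounds: (1.0000, 0.0000, 0.0000, 0.0000)
After 1 round: (0.2900, 0.1800, 0.2300, 0.3000)
After 2 rounds: (0.2723, 0.2452, 0.2288, 0.2537)
P(in $3 after 2 rounds) = 0.2537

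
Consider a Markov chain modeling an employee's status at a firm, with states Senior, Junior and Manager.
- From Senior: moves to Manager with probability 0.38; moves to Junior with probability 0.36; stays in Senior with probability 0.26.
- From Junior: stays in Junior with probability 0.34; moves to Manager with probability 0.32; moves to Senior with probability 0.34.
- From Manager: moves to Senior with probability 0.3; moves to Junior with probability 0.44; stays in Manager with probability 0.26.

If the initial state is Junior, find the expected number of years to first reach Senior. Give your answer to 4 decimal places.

Let t(s) be the expected number of years to first reach Senior from state s, with t(Senior) = 0. Conditioning on the first year:
t(Junior) = 1 + 0.34·t(Junior) + 0.32·t(Manager)
t(Manager) = 1 + 0.44·t(Junior) + 0.26·t(Manager)
Solving: t(Junior) = 3.0495, t(Manager) = 3.1646.
Expected years from Junior to Senior: 3.0495.

3.0495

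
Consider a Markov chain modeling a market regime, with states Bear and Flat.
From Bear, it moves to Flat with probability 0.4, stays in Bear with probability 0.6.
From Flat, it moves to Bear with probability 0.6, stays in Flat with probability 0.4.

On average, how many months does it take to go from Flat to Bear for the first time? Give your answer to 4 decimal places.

Let t(s) be the expected number of months to first reach Bear from state s, with t(Bear) = 0. Conditioning on the first month:
t(Flat) = 1 + 0.4·t(Flat)
Solving: t(Flat) = 1.6667.
Expected months from Flat to Bear: 1.6667.

1.6667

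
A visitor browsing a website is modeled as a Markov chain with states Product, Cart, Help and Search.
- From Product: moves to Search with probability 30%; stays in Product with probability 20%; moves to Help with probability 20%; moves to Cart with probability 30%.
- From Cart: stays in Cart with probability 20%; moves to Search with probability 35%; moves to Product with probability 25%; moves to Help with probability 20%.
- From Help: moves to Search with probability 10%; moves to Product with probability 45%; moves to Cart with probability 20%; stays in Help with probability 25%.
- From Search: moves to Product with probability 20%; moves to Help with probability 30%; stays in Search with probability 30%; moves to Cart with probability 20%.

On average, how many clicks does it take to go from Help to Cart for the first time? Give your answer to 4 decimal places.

Let t(s) be the expected number of clicks to first reach Cart from state s, with t(Cart) = 0. Conditioning on the first click:
t(Product) = 1 + 0.2·t(Product) + 0.2·t(Help) + 0.3·t(Search)
t(Help) = 1 + 0.45·t(Product) + 0.25·t(Help) + 0.1·t(Search)
t(Search) = 1 + 0.2·t(Product) + 0.3·t(Help) + 0.3·t(Search)
Solving: t(Product) = 3.9836, t(Help) = 4.3121, t(Search) = 4.4148.
Expected clicks from Help to Cart: 4.3121.

4.3121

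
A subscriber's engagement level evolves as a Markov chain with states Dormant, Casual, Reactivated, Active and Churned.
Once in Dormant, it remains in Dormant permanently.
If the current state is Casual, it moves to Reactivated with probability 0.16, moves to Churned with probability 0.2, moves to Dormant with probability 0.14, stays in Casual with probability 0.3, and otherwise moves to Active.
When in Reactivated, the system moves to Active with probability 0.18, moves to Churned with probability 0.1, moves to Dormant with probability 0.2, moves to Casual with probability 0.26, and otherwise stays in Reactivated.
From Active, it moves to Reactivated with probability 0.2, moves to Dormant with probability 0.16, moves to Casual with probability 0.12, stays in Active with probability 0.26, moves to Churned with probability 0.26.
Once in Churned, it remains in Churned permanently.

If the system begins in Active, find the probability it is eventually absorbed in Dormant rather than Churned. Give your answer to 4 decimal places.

0.4321

Let h(s) be the probability of absorption at Dormant starting from transient state s. Then h(Dormant) = 1 and h(Churned) = 0. By first-step analysis:
h(Casual) = 0.14·1 + 0.3·h(Casual) + 0.16·h(Reactivated) + 0.2·h(Active) + 0.2·0
h(Reactivated) = 0.2·1 + 0.26·h(Casual) + 0.26·h(Reactivated) + 0.18·h(Active) + 0.1·0
h(Active) = 0.16·1 + 0.12·h(Casual) + 0.2·h(Reactivated) + 0.26·h(Active) + 0.26·0
Solving: h(Casual) = 0.4450, h(Reactivated) = 0.5317, h(Active) = 0.4321.
Starting from Active, the probability is 0.4321.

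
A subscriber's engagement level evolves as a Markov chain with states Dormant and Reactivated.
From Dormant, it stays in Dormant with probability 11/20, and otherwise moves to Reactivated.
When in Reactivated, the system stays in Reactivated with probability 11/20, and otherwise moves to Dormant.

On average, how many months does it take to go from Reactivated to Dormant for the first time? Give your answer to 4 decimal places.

Let t(s) be the expected number of months to first reach Dormant from state s, with t(Dormant) = 0. Conditioning on the first month:
t(Reactivated) = 1 + 0.55·t(Reactivated)
Solving: t(Reactivated) = 2.2222.
Expected months from Reactivated to Dormant: 2.2222.

2.2222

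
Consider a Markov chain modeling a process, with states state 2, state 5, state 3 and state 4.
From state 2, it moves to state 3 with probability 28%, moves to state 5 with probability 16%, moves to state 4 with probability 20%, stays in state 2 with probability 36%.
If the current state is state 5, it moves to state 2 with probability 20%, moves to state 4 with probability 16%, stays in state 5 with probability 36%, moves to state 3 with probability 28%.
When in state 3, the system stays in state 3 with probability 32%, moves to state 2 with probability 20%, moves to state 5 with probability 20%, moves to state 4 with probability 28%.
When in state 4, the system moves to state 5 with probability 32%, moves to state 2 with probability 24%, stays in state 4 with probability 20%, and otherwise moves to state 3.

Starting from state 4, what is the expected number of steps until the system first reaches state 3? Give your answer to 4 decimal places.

Let t(s) be the expected number of steps to first reach state 3 from state s, with t(state 3) = 0. Conditioning on the first step:
t(state 2) = 1 + 0.36·t(state 2) + 0.16·t(state 5) + 0.2·t(state 4)
t(state 5) = 1 + 0.2·t(state 2) + 0.36·t(state 5) + 0.16·t(state 4)
t(state 4) = 1 + 0.24·t(state 2) + 0.32·t(state 5) + 0.2·t(state 4)
Solving: t(state 2) = 3.6713, t(state 5) = 3.6640, t(state 4) = 3.8170.
Expected steps from state 4 to state 3: 3.8170.

3.8170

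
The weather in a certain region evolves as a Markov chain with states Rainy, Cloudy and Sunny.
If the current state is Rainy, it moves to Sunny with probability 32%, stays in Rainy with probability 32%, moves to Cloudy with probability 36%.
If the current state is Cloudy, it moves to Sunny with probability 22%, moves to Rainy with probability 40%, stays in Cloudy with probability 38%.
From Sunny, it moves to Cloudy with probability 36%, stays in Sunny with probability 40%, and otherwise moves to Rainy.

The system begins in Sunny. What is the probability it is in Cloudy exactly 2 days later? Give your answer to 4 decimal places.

Sum over the intermediate state after 1 day:
P = P(Sunny→Rainy)·P(Rainy→Cloudy) + P(Sunny→Cloudy)·P(Cloudy→Cloudy) + P(Sunny→Sunny)·P(Sunny→Cloudy)
  = 0.24×0.36 + 0.36×0.38 + 0.4×0.36
  = 0.0864 + 0.1368 + 0.1440 = 0.3672

0.3672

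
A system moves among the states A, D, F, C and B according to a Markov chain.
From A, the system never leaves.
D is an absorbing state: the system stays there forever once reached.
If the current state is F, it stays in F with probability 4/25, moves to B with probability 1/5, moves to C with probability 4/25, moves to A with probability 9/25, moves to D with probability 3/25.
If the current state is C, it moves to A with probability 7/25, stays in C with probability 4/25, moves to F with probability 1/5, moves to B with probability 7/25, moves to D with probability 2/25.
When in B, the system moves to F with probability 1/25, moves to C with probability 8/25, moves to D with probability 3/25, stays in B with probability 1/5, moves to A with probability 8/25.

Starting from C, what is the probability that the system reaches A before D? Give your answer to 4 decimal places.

0.7588

Let h(s) be the probability of absorption at A starting from transient state s. Then h(A) = 1 and h(D) = 0. By first-step analysis:
h(F) = 0.36·1 + 0.12·0 + 0.16·h(F) + 0.16·h(C) + 0.2·h(B)
h(C) = 0.28·1 + 0.08·0 + 0.2·h(F) + 0.16·h(C) + 0.28·h(B)
h(B) = 0.32·1 + 0.12·0 + 0.04·h(F) + 0.32·h(C) + 0.2·h(B)
Solving: h(F) = 0.7495, h(C) = 0.7588, h(B) = 0.7410.
Starting from C, the probability is 0.7588.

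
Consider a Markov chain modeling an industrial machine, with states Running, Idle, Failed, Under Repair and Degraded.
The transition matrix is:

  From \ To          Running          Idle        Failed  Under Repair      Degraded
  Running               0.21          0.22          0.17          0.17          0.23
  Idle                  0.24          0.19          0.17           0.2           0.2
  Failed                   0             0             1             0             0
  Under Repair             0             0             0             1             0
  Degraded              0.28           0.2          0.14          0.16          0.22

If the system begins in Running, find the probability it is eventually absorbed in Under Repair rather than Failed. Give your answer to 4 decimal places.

0.5159

Let h(s) be the probability of absorption at Under Repair starting from transient state s. Then h(Under Repair) = 1 and h(Failed) = 0. By first-step analysis:
h(Running) = 0.21·h(Running) + 0.22·h(Idle) + 0.17·0 + 0.17·1 + 0.23·h(Degraded)
h(Idle) = 0.24·h(Running) + 0.19·h(Idle) + 0.17·0 + 0.2·1 + 0.2·h(Degraded)
h(Degraded) = 0.28·h(Running) + 0.2·h(Idle) + 0.14·0 + 0.16·1 + 0.22·h(Degraded)
Solving: h(Running) = 0.5159, h(Idle) = 0.5297, h(Degraded) = 0.5261.
Starting from Running, the probability is 0.5159.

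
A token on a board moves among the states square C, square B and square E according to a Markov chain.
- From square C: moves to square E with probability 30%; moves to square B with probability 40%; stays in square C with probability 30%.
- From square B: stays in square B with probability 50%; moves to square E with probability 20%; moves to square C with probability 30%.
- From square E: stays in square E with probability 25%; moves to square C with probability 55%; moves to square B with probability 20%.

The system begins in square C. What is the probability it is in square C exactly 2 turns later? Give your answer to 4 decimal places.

0.3750

Sum over the intermediate state after 1 turn:
P = P(square C→square C)·P(square C→square C) + P(square C→square B)·P(square B→square C) + P(square C→square E)·P(square E→square C)
  = 0.3×0.3 + 0.4×0.3 + 0.3×0.55
  = 0.0900 + 0.1200 + 0.1650 = 0.3750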